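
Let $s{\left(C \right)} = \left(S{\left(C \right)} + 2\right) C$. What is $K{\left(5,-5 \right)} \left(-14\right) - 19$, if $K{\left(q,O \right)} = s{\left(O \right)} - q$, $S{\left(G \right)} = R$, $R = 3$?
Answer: $401$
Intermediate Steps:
$S{\left(G \right)} = 3$
$s{\left(C \right)} = 5 C$ ($s{\left(C \right)} = \left(3 + 2\right) C = 5 C$)
$K{\left(q,O \right)} = - q + 5 O$ ($K{\left(q,O \right)} = 5 O - q = - q + 5 O$)
$K{\left(5,-5 \right)} \left(-14\right) - 19 = \left(\left(-1\right) 5 + 5 \left(-5\right)\right) \left(-14\right) - 19 = \left(-5 - 25\right) \left(-14\right) - 19 = \left(-30\right) \left(-14\right) - 19 = 420 - 19 = 401$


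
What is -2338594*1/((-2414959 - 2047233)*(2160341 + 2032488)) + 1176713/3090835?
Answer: 11007687763210423387/28913537487053397640 ≈ 0.38071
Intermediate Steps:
-2338594*1/((-2414959 - 2047233)*(2160341 + 2032488)) + 1176713/3090835 = -2338594/(4192829*(-4462192)) + 1176713*(1/3090835) = -2338594/(-18709208021168) + 1176713/3090835 = -2338594*(-1/18709208021168) + 1176713/3090835 = 1169297/9354604010584 + 1176713/3090835 = 11007687763210423387/28913537487053397640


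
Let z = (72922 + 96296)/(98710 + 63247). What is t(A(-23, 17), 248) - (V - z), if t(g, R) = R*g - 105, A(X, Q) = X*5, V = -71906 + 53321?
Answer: -1625879062/161957 ≈ -10039.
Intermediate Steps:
V = -18585
A(X, Q) = 5*X
t(g, R) = -105 + R*g
z = 169218/161957 ≈ 1.0448
t(A(-23, 17), 248) - (V - z) = (-105 + 248*(5*(-23))) - (-18585 - 1*169218/161957) = (-105 + 248*(-115)) - (-18585 - 169218/161957) = (-105 - 28520) - 1*(-3010140063/161957) = -28625 + 3010140063/161957 = -1625879062/161957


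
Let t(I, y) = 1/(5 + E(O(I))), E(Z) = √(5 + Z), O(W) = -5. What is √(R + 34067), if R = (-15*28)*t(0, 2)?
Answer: √33983 ≈ 184.34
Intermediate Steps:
t(I, y) = ⅕ (t(I, y) = 1/(5 + √(5 - 5)) = 1/(5 + √0) = 1/(5 + 0) = 1/5 = ⅕)
R = -84 (R = -15*28*(⅕) = -420*⅕ = -84)
√(R + 34067) = √(-84 + 34067) = √33983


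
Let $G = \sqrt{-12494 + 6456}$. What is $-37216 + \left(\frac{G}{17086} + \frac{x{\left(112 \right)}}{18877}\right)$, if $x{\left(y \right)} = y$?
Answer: $- \frac{702526320}{18877} + \frac{i \sqrt{6038}}{17086} \approx -37216.0 + 0.0045478 i$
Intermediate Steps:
$G = i \sqrt{6038}$ ($G = \sqrt{-6038} = i \sqrt{6038} \approx 77.705 i$)
$-37216 + \left(\frac{G}{17086} + \frac{x{\left(112 \right)}}{18877}\right) = -37216 + \left(\frac{i \sqrt{6038}}{17086} + \frac{112}{18877}\right) = -37216 + \left(\frac{112}{18877} + \frac{i \sqrt{6038}}{17086}\right) = - \frac{702526320}{18877} + \frac{i \sqrt{6038}}{17086}$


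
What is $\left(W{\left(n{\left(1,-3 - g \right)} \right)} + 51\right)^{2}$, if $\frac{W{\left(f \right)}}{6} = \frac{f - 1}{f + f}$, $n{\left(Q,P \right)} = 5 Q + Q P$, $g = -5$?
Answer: $\frac{140625}{49} \approx 2869.9$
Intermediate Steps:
$n{\left(Q,P \right)} = 5 Q + P Q$
$W{\left(f \right)} = \frac{3 \left(-1 + f\right)}{f}$ ($W{\left(f \right)} = 6 \frac{f - 1}{f + f} = 6 \frac{-1 + f}{2 f} = \frac{3 \left(-1 + f\right)}{f}$)
$\left(W{\left(n{\left(1,-3 - g \right)} \right)} + 51\right)^{2} = \left(\left(3 - \frac{3}{1 \left(5 - -2\right)}\right) + 51\right)^{2} = \left(\left(3 - \frac{3}{1 \left(5 + \left(-3 + 5\right)\right)}\right) + 51\right)^{2} = \left(\left(3 - \frac{3}{1 \left(5 + 2\right)}\right) + 51\right)^{2} = \left(\left(3 - \frac{3}{1 \cdot 7}\right) + 51\right)^{2} = \left(\left(3 - \frac{3}{7}\right) + 51\right)^{2} = \left(\frac{18}{7} + 51\right)^{2} = \left(\frac{375}{7}\right)^{2} = \frac{140625}{49}$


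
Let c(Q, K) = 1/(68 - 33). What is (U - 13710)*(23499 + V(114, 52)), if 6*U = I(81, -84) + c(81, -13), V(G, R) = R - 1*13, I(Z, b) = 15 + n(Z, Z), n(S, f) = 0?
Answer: -11292645802/35 ≈ -3.2265e+8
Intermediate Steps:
c(Q, K) = 1/35
I(Z, b) = 15 (I(Z, b) = 15 + 0 = 15)
V(G, R) = -13 + R (V(G, R) = R - 13 = -13 + R)
U = 263/105 (U = (15 + 1/35)/6 = (⅙)*(526/35) = 263/105 ≈ 2.5048)
(U - 13710)*(23499 + V(114, 52)) = (263/105 - 13710)*(23499 + (-13 + 52)) = -1439287*(23499 + 39)/105 = -1439287/105*23538 = -11292645802/35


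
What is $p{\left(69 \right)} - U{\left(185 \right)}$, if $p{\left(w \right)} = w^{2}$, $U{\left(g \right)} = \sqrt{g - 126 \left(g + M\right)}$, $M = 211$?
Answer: $4761 - i \sqrt{49711} \approx 4761.0 - 222.96 i$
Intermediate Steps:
$U{\left(g \right)} = \sqrt{-26586 - 125 g}$ ($U{\left(g \right)} = \sqrt{g - 126 \left(g + 211\right)} = \sqrt{g - 126 \left(211 + g\right)} = \sqrt{g - \left(26586 + 126 g\right)} = \sqrt{-26586 - 125 g}$)
$p{\left(69 \right)} - U{\left(185 \right)} = 69^{2} - \sqrt{-26586 - 23125} = 4761 - \sqrt{-26586 - 23125} = 4761 - \sqrt{-49711} = 4761 - i \sqrt{49711}$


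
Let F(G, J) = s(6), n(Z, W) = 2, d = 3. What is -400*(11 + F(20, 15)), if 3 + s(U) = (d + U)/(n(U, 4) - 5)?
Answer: -2000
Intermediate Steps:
s(U) = -4 - U/3 (s(U) = -3 + (3 + U)/(2 - 5) = -3 + (3 + U)/(-3) = -3 + (3 + U)*(-⅓) = -3 + (-1 - U/3) = -4 - U/3)
F(G, J) = -6 (F(G, J) = -4 - ⅓*6 = -4 - 2 = -6)
-400*(11 + F(20, 15)) = -400*(11 - 6) = -400*5 = -2000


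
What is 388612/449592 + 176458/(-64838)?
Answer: -6767160035/3643830762 ≈ -1.8572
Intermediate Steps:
388612/449592 + 176458/(-64838) = 388612*(1/449592) + 176458*(-1/64838) = 97153/112398 - 88229/32419 = -6767160035/3643830762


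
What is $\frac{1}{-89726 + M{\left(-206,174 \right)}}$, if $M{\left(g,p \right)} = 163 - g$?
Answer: $- \frac{1}{89357} \approx -1.1191 \cdot 10^{-5}$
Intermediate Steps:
$\frac{1}{-89726 + M{\left(-206,174 \right)}} = \frac{1}{-89726 + \left(163 - -206\right)} = \frac{1}{-89726 + \left(163 + 206\right)} = \frac{1}{-89726 + 369} = \frac{1}{-89357} = - \frac{1}{89357}$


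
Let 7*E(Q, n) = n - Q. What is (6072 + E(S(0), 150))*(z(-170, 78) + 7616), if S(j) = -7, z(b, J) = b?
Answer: 317653806/7 ≈ 4.5379e+7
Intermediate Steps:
E(Q, n) = -Q/7 + n/7 (E(Q, n) = (n - Q)/7 = -Q/7 + n/7)
(6072 + E(S(0), 150))*(z(-170, 78) + 7616) = (6072 + (-⅐*(-7) + (⅐)*150))*(-170 + 7616) = (6072 + (1 + 150/7))*7446 = (6072 + 157/7)*7446 = (42661/7)*7446 = 317653806/7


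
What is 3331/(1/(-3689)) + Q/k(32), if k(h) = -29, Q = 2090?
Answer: -356355801/29 ≈ -1.2288e+7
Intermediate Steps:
3331/(1/(-3689)) + Q/k(32) = 3331/(1/(-3689)) + 2090/(-29) = 3331/(-1/3689) + 2090*(-1/29) = 3331*(-3689) - 2090/29 = -12288059 - 2090/29 = -356355801/29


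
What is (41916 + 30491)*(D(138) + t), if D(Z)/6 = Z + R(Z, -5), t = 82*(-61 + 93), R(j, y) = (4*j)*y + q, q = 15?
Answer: -942594326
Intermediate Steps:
R(j, y) = 15 + 4*j*y (R(j, y) = (4*j)*y + 15 = 4*j*y + 15 = 15 + 4*j*y)
t = 2624 (t = 82*32 = 2624)
D(Z) = 90 - 114*Z (D(Z) = 6*(Z + (15 + 4*Z*(-5))) = 6*(Z + (15 - 20*Z)) = 6*(15 - 19*Z) = 90 - 114*Z)
(41916 + 30491)*(D(138) + t) = (41916 + 30491)*((90 - 114*138) + 2624) = 72407*((90 - 15732) + 2624) = 72407*(-15642 + 2624) = 72407*(-13018) = -942594326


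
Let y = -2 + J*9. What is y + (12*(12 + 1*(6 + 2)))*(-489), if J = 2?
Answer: -117344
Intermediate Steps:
y = 16 (y = -2 + 2*9 = -2 + 18 = 16)
y + (12*(12 + 1*(6 + 2)))*(-489) = 16 + (12*(12 + 1*(6 + 2)))*(-489) = 16 + (12*(12 + 1*8))*(-489) = 16 + (12*(12 + 8))*(-489) = 16 + (12*20)*(-489) = 16 + 240*(-489) = 16 - 117360 = -117344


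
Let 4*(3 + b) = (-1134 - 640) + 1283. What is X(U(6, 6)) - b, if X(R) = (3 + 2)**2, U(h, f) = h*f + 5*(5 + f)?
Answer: 603/4 ≈ 150.75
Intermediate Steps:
U(h, f) = 25 + 5*f + f*h (U(h, f) = f*h + (25 + 5*f) = 25 + 5*f + f*h)
X(R) = 25 (X(R) = 5**2 = 25)
b = -503/4 (b = -3 + ((-1134 - 640) + 1283)/4 = -3 + (-1774 + 1283)/4 = -3 + (1/4)*(-491) = -3 - 491/4 = -503/4 ≈ -125.75)
X(U(6, 6)) - b = 25 - 1*(-503/4) = 25 + 503/4 = 603/4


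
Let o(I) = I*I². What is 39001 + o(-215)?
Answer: -9899374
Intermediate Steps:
o(I) = I³
39001 + o(-215) = 39001 + (-215)³ = 39001 - 9938375 = -9899374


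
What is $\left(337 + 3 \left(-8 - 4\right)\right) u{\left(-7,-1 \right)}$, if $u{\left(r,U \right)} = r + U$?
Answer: $-2408$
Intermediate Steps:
$u{\left(r,U \right)} = U + r$
$\left(337 + 3 \left(-8 - 4\right)\right) u{\left(-7,-1 \right)} = \left(337 + 3 \left(-8 - 4\right)\right) \left(-1 - 7\right) = \left(337 + 3 \left(-12\right)\right) \left(-8\right) = \left(337 - 36\right) \left(-8\right) = 301 \left(-8\right) = -2408$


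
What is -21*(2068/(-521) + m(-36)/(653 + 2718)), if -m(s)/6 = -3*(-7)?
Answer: 147774354/1756291 ≈ 84.140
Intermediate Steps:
m(s) = -126 (m(s) = -(-18)*(-7) = -6*21 = -126)
-21*(2068/(-521) + m(-36)/(653 + 2718)) = -21*(2068/(-521) - 126/(653 + 2718)) = -21*(2068*(-1/521) - 126/3371) = -21*(-2068/521 - 126*1/3371) = -21*(-2068/521 - 126/3371) = -21*(-7036874/1756291) = 147774354/1756291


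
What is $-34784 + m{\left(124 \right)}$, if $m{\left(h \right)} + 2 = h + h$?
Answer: $-34538$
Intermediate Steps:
$m{\left(h \right)} = -2 + 2 h$ ($m{\left(h \right)} = -2 + \left(h + h\right) = -2 + 2 h$)
$-34784 + m{\left(124 \right)} = -34784 + \left(-2 + 2 \cdot 124\right) = -34784 + \left(-2 + 248\right) = -34784 + 246 = -34538$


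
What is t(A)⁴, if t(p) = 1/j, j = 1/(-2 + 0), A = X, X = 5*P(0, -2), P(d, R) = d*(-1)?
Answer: 16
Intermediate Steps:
P(d, R) = -d
X = 0 (X = 5*(-1*0) = 5*0 = 0)
A = 0
j = -½ (j = 1/(-2) = -½ ≈ -0.50000)
t(p) = -2 (t(p) = 1/(-½) = -2)
t(A)⁴ = (-2)⁴ = 16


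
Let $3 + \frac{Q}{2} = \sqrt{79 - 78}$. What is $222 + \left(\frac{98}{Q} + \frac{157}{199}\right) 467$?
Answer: $- \frac{4318723}{398} \approx -10851.0$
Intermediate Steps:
$Q = -4$ ($Q = -6 + 2 \sqrt{79 - 78} = -6 + 2 \sqrt{1} = -6 + 2 \cdot 1 = -6 + 2 = -4$)
$222 + \left(\frac{98}{Q} + \frac{157}{199}\right) 467 = 222 + \left(\frac{98}{-4} + \frac{157}{199}\right) 467 = 222 + \left(98 \left(- \frac{1}{4}\right) + 157 \cdot \frac{1}{199}\right) 467 = 222 + \left(- \frac{49}{2} + \frac{157}{199}\right) 467 = 222 - \frac{4407079}{398} = - \frac{4318723}{398}$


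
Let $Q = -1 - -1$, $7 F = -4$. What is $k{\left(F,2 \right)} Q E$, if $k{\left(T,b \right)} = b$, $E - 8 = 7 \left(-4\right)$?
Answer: $0$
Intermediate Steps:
$E = -20$ ($E = 8 + 7 \left(-4\right) = 8 - 28 = -20$)
$F = - \frac{4}{7}$ ($F = \frac{1}{7} \left(-4\right) = - \frac{4}{7} \approx -0.57143$)
$Q = 0$ ($Q = -1 + 1 = 0$)
$k{\left(F,2 \right)} Q E = 2 \cdot 0 \left(-20\right) = 0 \left(-20\right) = 0$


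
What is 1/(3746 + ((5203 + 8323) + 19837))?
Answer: 1/37109 ≈ 2.6948e-5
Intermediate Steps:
1/(3746 + ((5203 + 8323) + 19837)) = 1/(3746 + (13526 + 19837)) = 1/(3746 + 33363) = 1/37109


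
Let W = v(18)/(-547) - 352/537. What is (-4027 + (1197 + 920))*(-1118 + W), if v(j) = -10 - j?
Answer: 627583426100/293739 ≈ 2.1365e+6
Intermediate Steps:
W = -177508/293739 (W = (-10 - 1*18)/(-547) - 352/537 = (-10 - 18)*(-1/547) - 352*1/537 = -28*(-1/547) - 352/537 = 28/547 - 352/537 = -177508/293739 ≈ -0.60431)
(-4027 + (1197 + 920))*(-1118 + W) = (-4027 + (1197 + 920))*(-1118 - 177508/293739) = (-4027 + 2117)*(-328577710/293739) = -1910*(-328577710/293739) = 627583426100/293739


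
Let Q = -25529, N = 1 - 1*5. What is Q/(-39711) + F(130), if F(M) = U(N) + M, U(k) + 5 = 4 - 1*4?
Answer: 712772/5673 ≈ 125.64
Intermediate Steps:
N = -4 (N = 1 - 5 = -4)
U(k) = -5 (U(k) = -5 + (4 - 1*4) = -5 + (4 - 4) = -5 + 0 = -5)
F(M) = -5 + M
Q/(-39711) + F(130) = -25529/(-39711) + (-5 + 130) = -25529*(-1/39711) + 125 = 3647/5673 + 125 = 712772/5673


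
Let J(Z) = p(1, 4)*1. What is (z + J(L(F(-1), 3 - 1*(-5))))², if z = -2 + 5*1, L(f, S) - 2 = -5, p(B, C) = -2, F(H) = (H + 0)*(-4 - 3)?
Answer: 1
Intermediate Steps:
F(H) = -7*H (F(H) = H*(-7) = -7*H)
L(f, S) = -3 (L(f, S) = 2 - 5 = -3)
J(Z) = -2 (J(Z) = -2*1 = -2)
z = 3 (z = -2 + 5 = 3)
(z + J(L(F(-1), 3 - 1*(-5))))² = (3 - 2)² = 1² = 1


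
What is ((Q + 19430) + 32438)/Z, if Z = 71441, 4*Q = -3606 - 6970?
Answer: 49224/71441 ≈ 0.68902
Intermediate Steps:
Q = -2644 (Q = (-3606 - 6970)/4 = (¼)*(-10576) = -2644)
((Q + 19430) + 32438)/Z = ((-2644 + 19430) + 32438)/71441 = (16786 + 32438)*(1/71441) = 49224*(1/71441) = 49224/71441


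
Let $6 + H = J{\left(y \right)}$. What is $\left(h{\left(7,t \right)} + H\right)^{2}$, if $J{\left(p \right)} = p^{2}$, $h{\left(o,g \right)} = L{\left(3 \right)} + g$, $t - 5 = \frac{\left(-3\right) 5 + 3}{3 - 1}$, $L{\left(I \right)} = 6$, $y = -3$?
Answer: $64$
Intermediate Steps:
$t = -1$ ($t = 5 + \frac{\left(-3\right) 5 + 3}{3 - 1} = 5 + \frac{-15 + 3}{2} = 5 - 6 = -1$)
$h{\left(o,g \right)} = 6 + g$
$H = 3$ ($H = -6 + \left(-3\right)^{2} = -6 + 9 = 3$)
$\left(h{\left(7,t \right)} + H\right)^{2} = \left(\left(6 - 1\right) + 3\right)^{2} = \left(5 + 3\right)^{2} = 8^{2} = 64$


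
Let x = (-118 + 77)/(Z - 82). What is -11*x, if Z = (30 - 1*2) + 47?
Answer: -451/7 ≈ -64.429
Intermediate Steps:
Z = 75 (Z = (30 - 2) + 47 = 28 + 47 = 75)
x = 41/7 (x = (-118 + 77)/(75 - 82) = -41/(-7) = -41*(-⅐) = 41/7 ≈ 5.8571)
-11*x = -11*41/7 = -451/7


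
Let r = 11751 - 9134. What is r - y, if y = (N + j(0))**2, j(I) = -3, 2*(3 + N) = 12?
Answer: 2617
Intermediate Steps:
N = 3 (N = -3 + (1/2)*12 = -3 + 6 = 3)
r = 2617
y = 0 (y = (3 - 3)**2 = 0**2 = 0)
r - y = 2617 - 1*0 = 2617 + 0 = 2617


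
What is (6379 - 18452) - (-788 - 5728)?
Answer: -5557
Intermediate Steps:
(6379 - 18452) - (-788 - 5728) = -12073 - 1*(-6516) = -12073 + 6516 = -5557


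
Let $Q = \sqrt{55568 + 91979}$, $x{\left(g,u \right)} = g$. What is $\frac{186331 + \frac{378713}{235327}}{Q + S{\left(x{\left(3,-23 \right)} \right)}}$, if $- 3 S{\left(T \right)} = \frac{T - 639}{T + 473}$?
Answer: $- \frac{46092705923775}{81949107964061} + \frac{103491169904325 \sqrt{147547}}{81949107964061} \approx 484.53$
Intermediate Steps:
$Q = \sqrt{147547} \approx 384.12$
$S{\left(T \right)} = - \frac{-639 + T}{3 \left(473 + T\right)}$ ($S{\left(T \right)} = - \frac{\left(T - 639\right) \frac{1}{T + 473}}{3} = - \frac{\left(-639 + T\right) \frac{1}{473 + T}}{3} = - \frac{\frac{1}{473 + T} \left(-639 + T\right)}{3} = - \frac{-639 + T}{3 \left(473 + T\right)}$)
$\frac{186331 + \frac{378713}{235327}}{Q + S{\left(x{\left(3,-23 \right)} \right)}} = \frac{186331 + \frac{378713}{235327}}{\sqrt{147547} + \frac{639 - 3}{3 \left(473 + 3\right)}} = \frac{186331 + 378713 \cdot \frac{1}{235327}}{\sqrt{147547} + \frac{639 - 3}{3 \cdot 476}} = \frac{186331 + \frac{378713}{235327}}{\sqrt{147547} + \frac{1}{3} \cdot \frac{1}{476} \cdot 636} = \frac{43849093950}{235327 \left(\sqrt{147547} + \frac{53}{119}\right)} = \frac{43849093950}{235327 \left(\frac{53}{119} + \sqrt{147547}\right)}$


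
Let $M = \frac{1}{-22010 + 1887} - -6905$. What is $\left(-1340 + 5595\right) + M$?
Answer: $\frac{224572679}{20123} \approx 11160.0$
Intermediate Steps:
$M = \frac{138949314}{20123}$ ($M = \frac{1}{-20123} + 6905 = - \frac{1}{20123} + 6905 = \frac{138949314}{20123} \approx 6905.0$)
$\left(-1340 + 5595\right) + M = \left(-1340 + 5595\right) + \frac{138949314}{20123} = 4255 + \frac{138949314}{20123} = \frac{224572679}{20123}$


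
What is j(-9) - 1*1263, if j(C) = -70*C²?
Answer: -6933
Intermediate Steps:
j(-9) - 1*1263 = -70*(-9)² - 1*1263 = -70*81 - 1263 = -5670 - 1263 = -6933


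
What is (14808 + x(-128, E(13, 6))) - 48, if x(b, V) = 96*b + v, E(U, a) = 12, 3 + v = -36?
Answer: 2433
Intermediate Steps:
v = -39 (v = -3 - 36 = -39)
x(b, V) = -39 + 96*b (x(b, V) = 96*b - 39 = -39 + 96*b)
(14808 + x(-128, E(13, 6))) - 48 = (14808 + (-39 + 96*(-128))) - 48 = (14808 + (-39 - 12288)) - 48 = (14808 - 12327) - 48 = 2481 - 48 = 2433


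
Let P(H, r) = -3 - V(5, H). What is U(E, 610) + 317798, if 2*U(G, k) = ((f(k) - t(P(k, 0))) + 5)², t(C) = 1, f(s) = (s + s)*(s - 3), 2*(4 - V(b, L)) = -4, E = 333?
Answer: 274203025766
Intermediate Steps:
V(b, L) = 6 (V(b, L) = 4 - ½*(-4) = 4 + 2 = 6)
P(H, r) = -9 (P(H, r) = -3 - 1*6 = -3 - 6 = -9)
f(s) = 2*s*(-3 + s) (f(s) = (2*s)*(-3 + s) = 2*s*(-3 + s))
U(G, k) = (4 + 2*k*(-3 + k))²/2 (U(G, k) = ((2*k*(-3 + k) - 1*1) + 5)²/2 = ((2*k*(-3 + k) - 1) + 5)²/2 = ((-1 + 2*k*(-3 + k)) + 5)²/2 = (4 + 2*k*(-3 + k))²/2)
U(E, 610) + 317798 = 2*(2 + 610*(-3 + 610))² + 317798 = 2*(2 + 610*607)² + 317798 = 2*(2 + 370270)² + 317798 = 2*370272² + 317798 = 2*137101353984 + 317798 = 274202707968 + 317798 = 274203025766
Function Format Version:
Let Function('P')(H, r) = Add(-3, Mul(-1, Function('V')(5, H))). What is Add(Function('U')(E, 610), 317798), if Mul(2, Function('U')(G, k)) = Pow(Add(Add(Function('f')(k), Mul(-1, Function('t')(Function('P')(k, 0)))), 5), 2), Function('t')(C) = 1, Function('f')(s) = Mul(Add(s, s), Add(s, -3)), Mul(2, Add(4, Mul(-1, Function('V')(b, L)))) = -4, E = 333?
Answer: 274203025766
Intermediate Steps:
Function('V')(b, L) = 6 (Function('V')(b, L) = Add(4, Mul(Rational(-1, 2), -4)) = Add(4, 2) = 6)
Function('P')(H, r) = -9 (Function('P')(H, r) = Add(-3, Mul(-1, 6)) = Add(-3, -6) = -9)
Function('f')(s) = Mul(2, s, Add(-3, s)) (Function('f')(s) = Mul(Mul(2, s), Add(-3, s)) = Mul(2, s, Add(-3, s)))
Function('U')(G, k) = Mul(Rational(1, 2), Pow(Add(4, Mul(2, k, Add(-3, k))), 2)) (Function('U')(G, k) = Mul(Rational(1, 2), Pow(Add(Add(Mul(2, k, Add(-3, k)), Mul(-1, 1)), 5), 2)) = Mul(Rational(1, 2), Pow(Add(Add(Mul(2, k, Add(-3, k)), -1), 5), 2)) = Mul(Rational(1, 2), Pow(Add(Add(-1, Mul(2, k, Add(-3, k))), 5), 2)) = Mul(Rational(1, 2), Pow(Add(4, Mul(2, k, Add(-3, k))), 2)))
Add(Function('U')(E, 610), 317798) = Add(Mul(2, Pow(Add(2, Mul(610, Add(-3, 610))), 2)), 317798) = Add(Mul(2, Pow(Add(2, Mul(610, 607)), 2)), 317798) = Add(Mul(2, Pow(Add(2, 370270), 2)), 317798) = Add(Mul(2, Pow(370272, 2)), 317798) = Add(Mul(2, 137101353984), 317798) = Add(274202707968, 317798) = 274203025766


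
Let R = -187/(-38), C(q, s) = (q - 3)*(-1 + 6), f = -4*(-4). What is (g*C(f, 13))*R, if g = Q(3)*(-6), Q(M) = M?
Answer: -109395/19 ≈ -5757.6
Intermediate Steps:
f = 16
C(q, s) = -15 + 5*q (C(q, s) = (-3 + q)*5 = -15 + 5*q)
g = -18 (g = 3*(-6) = -18)
R = 187/38 (R = -187*(-1/38) = 187/38 ≈ 4.9211)
(g*C(f, 13))*R = -18*(-15 + 5*16)*(187/38) = -18*(-15 + 80)*(187/38) = -18*65*(187/38) = -1170*187/38 = -109395/19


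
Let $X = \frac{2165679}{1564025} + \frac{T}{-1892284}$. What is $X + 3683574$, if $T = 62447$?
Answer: $\frac{10901834035291651061}{2959579483100} \approx 3.6836 \cdot 10^{6}$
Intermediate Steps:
$X = \frac{4000411051661}{2959579483100}$ ($X = \frac{2165679}{1564025} + \frac{62447}{-1892284} = 2165679 \cdot \frac{1}{1564025} + 62447 \left(- \frac{1}{1892284}\right) = \frac{2165679}{1564025} - \frac{62447}{1892284} = \frac{4000411051661}{2959579483100} \approx 1.3517$)
$X + 3683574 = \frac{4000411051661}{2959579483100} + 3683574 = \frac{10901834035291651061}{2959579483100}$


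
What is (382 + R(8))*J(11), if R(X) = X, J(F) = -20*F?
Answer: -85800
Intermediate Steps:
(382 + R(8))*J(11) = (382 + 8)*(-20*11) = 390*(-220) = -85800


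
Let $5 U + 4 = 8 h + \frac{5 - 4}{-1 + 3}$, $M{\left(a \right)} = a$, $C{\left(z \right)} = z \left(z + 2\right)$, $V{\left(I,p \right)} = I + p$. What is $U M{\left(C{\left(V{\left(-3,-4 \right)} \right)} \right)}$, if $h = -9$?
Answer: $- \frac{1057}{2} \approx -528.5$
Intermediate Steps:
$C{\left(z \right)} = z \left(2 + z\right)$
$U = - \frac{151}{10}$ ($U = - \frac{4}{5} + \frac{8 \left(-9\right) + \frac{5 - 4}{-1 + 3}}{5} = - \frac{4}{5} + \frac{-72 + 1 \cdot \frac{1}{2}}{5} = - \frac{4}{5} + \frac{-72 + \frac{1}{2}}{5} = - \frac{4}{5} + \frac{1}{5} \left(- \frac{143}{2}\right) = - \frac{4}{5} - \frac{143}{10} = - \frac{151}{10} \approx -15.1$)
$U M{\left(C{\left(V{\left(-3,-4 \right)} \right)} \right)} = - \frac{151 \left(-3 - 4\right) \left(2 - 7\right)}{10} = - \frac{151 \left(- 7 \left(2 - 7\right)\right)}{10} = - \frac{151 \left(\left(-7\right) \left(-5\right)\right)}{10} = \left(- \frac{151}{10}\right) 35 = - \frac{1057}{2}$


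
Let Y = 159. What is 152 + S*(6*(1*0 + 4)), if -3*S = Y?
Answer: -1120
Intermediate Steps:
S = -53 (S = -⅓*159 = -53)
152 + S*(6*(1*0 + 4)) = 152 - 318*(1*0 + 4) = 152 - 318*(0 + 4) = 152 - 318*4 = 152 - 53*24 = 152 - 1272 = -1120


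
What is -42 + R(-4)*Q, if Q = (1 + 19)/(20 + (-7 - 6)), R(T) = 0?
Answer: -42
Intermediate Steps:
Q = 20/7 (Q = 20/(20 - 13) = 20/7 ≈ 2.8571)
-42 + R(-4)*Q = -42 + 0*(20/7) = -42 + 0 = -42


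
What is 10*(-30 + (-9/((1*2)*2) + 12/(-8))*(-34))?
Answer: 975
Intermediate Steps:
10*(-30 + (-9/((1*2)*2) + 12/(-8))*(-34)) = 10*(-30 + (-9/(2*2) + 12*(-⅛))*(-34)) = 10*(-30 + (-9/4 - 3/2)*(-34)) = 10*(-30 - 15/4*(-34)) = 10*(-30 + 255/2) = 10*(195/2) = 975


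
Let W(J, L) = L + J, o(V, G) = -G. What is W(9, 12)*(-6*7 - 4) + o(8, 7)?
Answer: -973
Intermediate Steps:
W(J, L) = J + L
W(9, 12)*(-6*7 - 4) + o(8, 7) = (9 + 12)*(-6*7 - 4) - 1*7 = 21*(-42 - 4) - 7 = 21*(-46) - 7 = -966 - 7 = -973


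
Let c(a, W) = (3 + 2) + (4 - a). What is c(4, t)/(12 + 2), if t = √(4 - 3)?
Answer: 5/14 ≈ 0.35714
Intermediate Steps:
t = 1 (t = √1 = 1)
c(a, W) = 9 - a (c(a, W) = 5 + (4 - a) = 9 - a)
c(4, t)/(12 + 2) = (9 - 1*4)/(12 + 2) = (9 - 4)/14 = (1/14)*5 = 5/14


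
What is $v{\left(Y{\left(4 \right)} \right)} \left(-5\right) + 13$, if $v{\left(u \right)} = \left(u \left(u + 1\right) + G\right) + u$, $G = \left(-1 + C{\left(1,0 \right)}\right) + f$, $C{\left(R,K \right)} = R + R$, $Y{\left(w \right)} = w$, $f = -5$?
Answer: $-87$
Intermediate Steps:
$C{\left(R,K \right)} = 2 R$
$G = -4$ ($G = \left(-1 + 2 \cdot 1\right) - 5 = \left(-1 + 2\right) - 5 = 1 - 5 = -4$)
$v{\left(u \right)} = -4 + u + u \left(1 + u\right)$ ($v{\left(u \right)} = \left(u \left(u + 1\right) - 4\right) + u = \left(u \left(1 + u\right) - 4\right) + u = \left(-4 + u \left(1 + u\right)\right) + u = -4 + u + u \left(1 + u\right)$)
$v{\left(Y{\left(4 \right)} \right)} \left(-5\right) + 13 = \left(-4 + 4^{2} + 2 \cdot 4\right) \left(-5\right) + 13 = \left(-4 + 16 + 8\right) \left(-5\right) + 13 = 20 \left(-5\right) + 13 = -100 + 13 = -87$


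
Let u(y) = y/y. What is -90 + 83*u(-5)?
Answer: -7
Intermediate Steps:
u(y) = 1
-90 + 83*u(-5) = -90 + 83*1 = -90 + 83 = -7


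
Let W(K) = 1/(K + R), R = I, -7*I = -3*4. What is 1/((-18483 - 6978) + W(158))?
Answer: -1118/28465391 ≈ -3.9276e-5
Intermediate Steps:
I = 12/7 (I = -(-3)*4/7 = -⅐*(-12) = 12/7 ≈ 1.7143)
R = 12/7 ≈ 1.7143
W(K) = 1/(12/7 + K) (W(K) = 1/(K + 12/7) = 1/(12/7 + K))
1/((-18483 - 6978) + W(158)) = 1/((-18483 - 6978) + 7/(12 + 7*158)) = 1/(-25461 + 7/(12 + 1106)) = 1/(-25461 + 7/1118) = 1/(-28465391/1118) = -1118/28465391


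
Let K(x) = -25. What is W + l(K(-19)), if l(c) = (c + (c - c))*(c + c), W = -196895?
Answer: -195645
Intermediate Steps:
l(c) = 2*c² (l(c) = (c + 0)*(2*c) = c*(2*c) = 2*c²)
W + l(K(-19)) = -196895 + 2*(-25)² = -196895 + 2*625 = -196895 + 1250 = -195645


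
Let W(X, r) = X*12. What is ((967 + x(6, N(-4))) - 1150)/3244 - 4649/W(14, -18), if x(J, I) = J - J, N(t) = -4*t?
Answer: -3778025/136248 ≈ -27.729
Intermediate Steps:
W(X, r) = 12*X
x(J, I) = 0
((967 + x(6, N(-4))) - 1150)/3244 - 4649/W(14, -18) = ((967 + 0) - 1150)/3244 - 4649/(12*14) = (967 - 1150)*(1/3244) - 4649/168 = -183*1/3244 - 4649*1/168 = -183/3244 - 4649/168 = -3778025/136248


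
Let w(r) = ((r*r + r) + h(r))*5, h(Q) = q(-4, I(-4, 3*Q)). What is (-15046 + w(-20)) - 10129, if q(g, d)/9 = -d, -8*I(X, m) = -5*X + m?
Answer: -23500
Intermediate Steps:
I(X, m) = -m/8 + 5*X/8 (I(X, m) = -(-5*X + m)/8 = -(m - 5*X)/8 = -m/8 + 5*X/8)
q(g, d) = -9*d (q(g, d) = 9*(-d) = -9*d)
h(Q) = 45/2 + 27*Q/8 (h(Q) = -9*(-3*Q/8 + (5/8)*(-4)) = -9*(-3*Q/8 - 5/2) = -9*(-5/2 - 3*Q/8) = 45/2 + 27*Q/8)
w(r) = 225/2 + 5*r² + 175*r/8 (w(r) = ((r*r + r) + (45/2 + 27*r/8))*5 = ((r² + r) + (45/2 + 27*r/8))*5 = ((r + r²) + (45/2 + 27*r/8))*5 = (45/2 + r² + 35*r/8)*5 = 225/2 + 5*r² + 175*r/8)
(-15046 + w(-20)) - 10129 = (-15046 + (225/2 + 5*(-20)² + (175/8)*(-20))) - 10129 = (-15046 + (225/2 + 5*400 - 875/2)) - 10129 = (-15046 + (225/2 + 2000 - 875/2)) - 10129 = (-15046 + 1675) - 10129 = -13371 - 10129 = -23500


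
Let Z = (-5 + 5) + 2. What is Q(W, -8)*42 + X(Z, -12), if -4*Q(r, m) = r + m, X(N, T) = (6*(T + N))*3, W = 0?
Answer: -96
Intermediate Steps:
Z = 2 (Z = 0 + 2 = 2)
X(N, T) = 18*N + 18*T (X(N, T) = (6*(N + T))*3 = (6*N + 6*T)*3 = 18*N + 18*T)
Q(r, m) = -m/4 - r/4 (Q(r, m) = -(r + m)/4 = -(m + r)/4 = -m/4 - r/4)
Q(W, -8)*42 + X(Z, -12) = (-1/4*(-8) - 1/4*0)*42 + (18*2 + 18*(-12)) = (2 + 0)*42 + (36 - 216) = 2*42 - 180 = 84 - 180 = -96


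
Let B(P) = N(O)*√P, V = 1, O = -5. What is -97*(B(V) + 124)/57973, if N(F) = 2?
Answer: -12222/57973 ≈ -0.21082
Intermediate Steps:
B(P) = 2*√P
-97*(B(V) + 124)/57973 = -97*(2*√1 + 124)/57973 = -97*(2*1 + 124)*(1/57973) = -97*(2 + 124)*(1/57973) = -97*126*(1/57973) = -12222*1/57973 = -12222/57973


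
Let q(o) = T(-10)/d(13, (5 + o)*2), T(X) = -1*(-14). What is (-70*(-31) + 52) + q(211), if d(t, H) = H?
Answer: 479959/216 ≈ 2222.0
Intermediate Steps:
T(X) = 14
q(o) = 14/(10 + 2*o) (q(o) = 14/(((5 + o)*2)) = 14/(10 + 2*o))
(-70*(-31) + 52) + q(211) = (-70*(-31) + 52) + 7/(5 + 211) = (2170 + 52) + 7/216 = 2222 + 7*(1/216) = 2222 + 7/216 = 479959/216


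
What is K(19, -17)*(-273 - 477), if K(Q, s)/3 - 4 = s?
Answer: 29250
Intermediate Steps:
K(Q, s) = 12 + 3*s
K(19, -17)*(-273 - 477) = (12 + 3*(-17))*(-273 - 477) = (12 - 51)*(-750) = -39*(-750) = 29250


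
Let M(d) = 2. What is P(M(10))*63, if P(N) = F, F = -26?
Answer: -1638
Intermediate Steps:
P(N) = -26
P(M(10))*63 = -26*63 = -1638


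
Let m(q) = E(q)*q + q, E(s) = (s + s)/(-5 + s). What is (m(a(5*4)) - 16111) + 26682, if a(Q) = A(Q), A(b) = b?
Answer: 31933/3 ≈ 10644.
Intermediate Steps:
a(Q) = Q
E(s) = 2*s/(-5 + s) (E(s) = (2*s)/(-5 + s) = 2*s/(-5 + s))
m(q) = q + 2*q**2/(-5 + q) (m(q) = (2*q/(-5 + q))*q + q = 2*q**2/(-5 + q) + q = q + 2*q**2/(-5 + q))
(m(a(5*4)) - 16111) + 26682 = ((5*4)*(-5 + 3*(5*4))/(-5 + 5*4) - 16111) + 26682 = (20*(-5 + 3*20)/(-5 + 20) - 16111) + 26682 = (20*(-5 + 60)/15 - 16111) + 26682 = (20*(1/15)*55 - 16111) + 26682 = (220/3 - 16111) + 26682 = -48113/3 + 26682 = 31933/3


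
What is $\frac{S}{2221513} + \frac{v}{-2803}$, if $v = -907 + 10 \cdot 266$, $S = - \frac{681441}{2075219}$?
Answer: $- \frac{8081552764145414}{12922183139730641} \approx -0.6254$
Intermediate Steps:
$S = - \frac{681441}{2075219}$ ($S = \left(-681441\right) \frac{1}{2075219} = - \frac{681441}{2075219} \approx -0.32837$)
$v = 1753$ ($v = -907 + 2660 = 1753$)
$\frac{S}{2221513} + \frac{v}{-2803} = - \frac{681441}{2075219 \cdot 2221513} + \frac{1753}{-2803} = \left(- \frac{681441}{2075219}\right) \frac{1}{2221513} + 1753 \left(- \frac{1}{2803}\right) = - \frac{681441}{4610125986347} - \frac{1753}{2803} = - \frac{8081552764145414}{12922183139730641}$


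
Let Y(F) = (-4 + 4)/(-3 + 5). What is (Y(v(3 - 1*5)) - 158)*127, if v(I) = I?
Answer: -20066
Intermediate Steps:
Y(F) = 0 (Y(F) = 0/2 = 0*(½) = 0)
(Y(v(3 - 1*5)) - 158)*127 = (0 - 158)*127 = -158*127 = -20066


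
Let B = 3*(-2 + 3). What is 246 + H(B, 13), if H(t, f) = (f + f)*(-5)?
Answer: 116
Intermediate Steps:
B = 3 (B = 3*1 = 3)
H(t, f) = -10*f (H(t, f) = (2*f)*(-5) = -10*f)
246 + H(B, 13) = 246 - 10*13 = 246 - 130 = 116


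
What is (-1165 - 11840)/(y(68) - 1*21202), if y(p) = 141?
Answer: 13005/21061 ≈ 0.61749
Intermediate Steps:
(-1165 - 11840)/(y(68) - 1*21202) = (-1165 - 11840)/(141 - 1*21202) = -13005/(141 - 21202) = -13005/(-21061) = -13005*(-1/21061) = 13005/21061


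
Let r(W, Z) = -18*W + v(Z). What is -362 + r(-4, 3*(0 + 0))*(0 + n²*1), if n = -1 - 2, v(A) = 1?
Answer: 295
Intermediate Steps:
r(W, Z) = 1 - 18*W (r(W, Z) = -18*W + 1 = 1 - 18*W)
n = -3
-362 + r(-4, 3*(0 + 0))*(0 + n²*1) = -362 + (1 - 18*(-4))*(0 + (-3)²*1) = -362 + (1 + 72)*(0 + 9*1) = -362 + 73*(0 + 9) = -362 + 73*9 = -362 + 657 = 295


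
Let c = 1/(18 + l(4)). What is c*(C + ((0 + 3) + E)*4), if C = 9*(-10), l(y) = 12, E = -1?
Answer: -41/15 ≈ -2.7333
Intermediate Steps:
C = -90
c = 1/30 (c = 1/(18 + 12) = 1/30 ≈ 0.033333)
c*(C + ((0 + 3) + E)*4) = (-90 + ((0 + 3) - 1)*4)/30 = (-90 + (3 - 1)*4)/30 = (-90 + 2*4)/30 = (-90 + 8)/30 = (1/30)*(-82) = -41/15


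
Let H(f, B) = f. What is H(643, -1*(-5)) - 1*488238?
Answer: -487595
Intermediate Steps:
H(643, -1*(-5)) - 1*488238 = 643 - 1*488238 = 643 - 488238 = -487595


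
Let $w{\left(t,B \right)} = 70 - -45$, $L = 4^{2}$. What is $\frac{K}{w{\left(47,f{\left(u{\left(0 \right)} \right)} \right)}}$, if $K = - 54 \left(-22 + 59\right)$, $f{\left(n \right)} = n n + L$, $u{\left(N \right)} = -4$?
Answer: $- \frac{1998}{115} \approx -17.374$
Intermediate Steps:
$L = 16$
$f{\left(n \right)} = 16 + n^{2}$ ($f{\left(n \right)} = n n + 16 = n^{2} + 16 = 16 + n^{2}$)
$w{\left(t,B \right)} = 115$ ($w{\left(t,B \right)} = 70 + 45 = 115$)
$K = -1998$ ($K = \left(-54\right) 37 = -1998$)
$\frac{K}{w{\left(47,f{\left(u{\left(0 \right)} \right)} \right)}} = - \frac{1998}{115}$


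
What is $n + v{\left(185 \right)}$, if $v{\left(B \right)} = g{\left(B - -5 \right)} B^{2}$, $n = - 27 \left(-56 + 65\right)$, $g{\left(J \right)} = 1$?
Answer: $33982$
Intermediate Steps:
$n = -243$ ($n = \left(-27\right) 9 = -243$)
$v{\left(B \right)} = B^{2}$ ($v{\left(B \right)} = 1 B^{2} = B^{2}$)
$n + v{\left(185 \right)} = -243 + 185^{2} = -243 + 34225 = 33982$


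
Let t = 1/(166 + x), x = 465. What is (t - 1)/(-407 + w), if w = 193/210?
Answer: 132300/53809787 ≈ 0.0024587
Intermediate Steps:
t = 1/631 (t = 1/(166 + 465) = 1/631 ≈ 0.0015848)
w = 193/210 (w = 193*(1/210) = 193/210 ≈ 0.91905)
(t - 1)/(-407 + w) = (1/631 - 1)/(-407 + 193/210) = -630/(631*(-85277/210)) = -630/631*(-210/85277) = 132300/53809787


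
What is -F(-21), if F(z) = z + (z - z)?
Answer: 21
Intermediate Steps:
F(z) = z (F(z) = z + 0 = z)
-F(-21) = -1*(-21) = 21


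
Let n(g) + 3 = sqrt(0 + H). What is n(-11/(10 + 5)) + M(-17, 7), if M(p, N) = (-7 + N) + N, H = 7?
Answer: 4 + sqrt(7) ≈ 6.6458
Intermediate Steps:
M(p, N) = -7 + 2*N
n(g) = -3 + sqrt(7) (n(g) = -3 + sqrt(0 + 7) = -3 + sqrt(7))
n(-11/(10 + 5)) + M(-17, 7) = (-3 + sqrt(7)) + (-7 + 2*7) = (-3 + sqrt(7)) + (-7 + 14) = (-3 + sqrt(7)) + 7 = 4 + sqrt(7)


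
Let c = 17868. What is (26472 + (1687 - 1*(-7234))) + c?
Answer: 53261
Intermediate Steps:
(26472 + (1687 - 1*(-7234))) + c = (26472 + (1687 - 1*(-7234))) + 17868 = (26472 + (1687 + 7234)) + 17868 = (26472 + 8921) + 17868 = 35393 + 17868 = 53261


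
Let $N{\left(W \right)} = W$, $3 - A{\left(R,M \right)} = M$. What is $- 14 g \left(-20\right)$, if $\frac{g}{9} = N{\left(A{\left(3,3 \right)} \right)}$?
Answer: $0$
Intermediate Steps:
$A{\left(R,M \right)} = 3 - M$
$g = 0$ ($g = 9 \left(3 - 3\right) = 9 \cdot 0 = 0$)
$- 14 g \left(-20\right) = \left(-14\right) 0 \left(-20\right) = 0 \left(-20\right) = 0$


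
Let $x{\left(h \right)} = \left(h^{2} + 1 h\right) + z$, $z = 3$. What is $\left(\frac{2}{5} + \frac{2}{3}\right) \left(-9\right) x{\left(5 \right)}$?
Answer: $- \frac{1584}{5} \approx -316.8$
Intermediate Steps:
$x{\left(h \right)} = 3 + h + h^{2}$ ($x{\left(h \right)} = \left(h^{2} + 1 h\right) + 3 = \left(h^{2} + h\right) + 3 = \left(h + h^{2}\right) + 3 = 3 + h + h^{2}$)
$\left(\frac{2}{5} + \frac{2}{3}\right) \left(-9\right) x{\left(5 \right)} = \left(\frac{2}{5} + \frac{2}{3}\right) \left(-9\right) \left(3 + 5 + 5^{2}\right) = \left(2 \cdot \frac{1}{5} + 2 \cdot \frac{1}{3}\right) \left(-9\right) \left(3 + 5 + 25\right) = \left(\frac{2}{5} + \frac{2}{3}\right) \left(-9\right) 33 = \frac{16}{15} \left(-9\right) 33 = \left(- \frac{48}{5}\right) 33 = - \frac{1584}{5}$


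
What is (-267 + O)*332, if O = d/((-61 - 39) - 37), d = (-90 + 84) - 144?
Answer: -12094428/137 ≈ -88281.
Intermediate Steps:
d = -150 (d = -6 - 144 = -150)
O = 150/137 (O = -150/((-61 - 39) - 37) = -150/(-100 - 37) = -150/(-137) = -150*(-1/137) = 150/137 ≈ 1.0949)
(-267 + O)*332 = (-267 + 150/137)*332 = -36429/137*332 = -12094428/137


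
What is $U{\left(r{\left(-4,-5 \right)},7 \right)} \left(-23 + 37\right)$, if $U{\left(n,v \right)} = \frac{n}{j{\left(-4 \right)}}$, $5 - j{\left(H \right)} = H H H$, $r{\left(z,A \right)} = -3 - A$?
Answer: $\frac{28}{69} \approx 0.4058$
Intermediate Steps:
$j{\left(H \right)} = 5 - H^{3}$ ($j{\left(H \right)} = 5 - H H H = 5 - H^{2} H = 5 - H^{3}$)
$U{\left(n,v \right)} = \frac{n}{69}$ ($U{\left(n,v \right)} = \frac{n}{5 - \left(-4\right)^{3}} = \frac{n}{5 - -64} = \frac{n}{5 + 64} = \frac{n}{69}$)
$U{\left(r{\left(-4,-5 \right)},7 \right)} \left(-23 + 37\right) = \frac{-3 - -5}{69} \left(-23 + 37\right) = \frac{-3 + 5}{69} \cdot 14 = \frac{1}{69} \cdot 2 \cdot 14 = \frac{2}{69} \cdot 14 = \frac{28}{69}$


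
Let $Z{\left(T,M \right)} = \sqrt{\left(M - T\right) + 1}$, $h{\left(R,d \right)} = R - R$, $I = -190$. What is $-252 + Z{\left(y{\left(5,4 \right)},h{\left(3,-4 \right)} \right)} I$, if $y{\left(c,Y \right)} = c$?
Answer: $-252 - 380 i \approx -252.0 - 380.0 i$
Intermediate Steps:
$h{\left(R,d \right)} = 0$
$Z{\left(T,M \right)} = \sqrt{1 + M - T}$
$-252 + Z{\left(y{\left(5,4 \right)},h{\left(3,-4 \right)} \right)} I = -252 + \sqrt{1 + 0 - 5} \left(-190\right) = -252 + \sqrt{-4} \left(-190\right) = -252 + 2 i \left(-190\right) = -252 - 380 i$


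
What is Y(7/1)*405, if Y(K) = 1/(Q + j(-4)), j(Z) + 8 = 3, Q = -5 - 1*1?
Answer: -405/11 ≈ -36.818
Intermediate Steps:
Q = -6 (Q = -5 - 1 = -6)
j(Z) = -5 (j(Z) = -8 + 3 = -5)
Y(K) = -1/11 (Y(K) = 1/(-6 - 5) = 1/(-11) = -1/11)
Y(7/1)*405 = -1/11*405 = -405/11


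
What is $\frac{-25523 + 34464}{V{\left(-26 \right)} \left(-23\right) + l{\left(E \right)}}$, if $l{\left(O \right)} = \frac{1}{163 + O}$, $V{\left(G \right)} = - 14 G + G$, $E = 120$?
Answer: $- \frac{2530303}{2200041} \approx -1.1501$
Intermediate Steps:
$V{\left(G \right)} = - 13 G$
$\frac{-25523 + 34464}{V{\left(-26 \right)} \left(-23\right) + l{\left(E \right)}} = \frac{-25523 + 34464}{\left(-13\right) \left(-26\right) \left(-23\right) + \frac{1}{163 + 120}} = \frac{8941}{338 \left(-23\right) + \frac{1}{283}} = \frac{8941}{-7774 + \frac{1}{283}} = \frac{8941}{- \frac{2200041}{283}} = 8941 \left(- \frac{283}{2200041}\right) = - \frac{2530303}{2200041}$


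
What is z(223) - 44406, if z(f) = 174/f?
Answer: -9902364/223 ≈ -44405.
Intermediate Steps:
z(223) - 44406 = 174/223 - 44406 = -9902364/223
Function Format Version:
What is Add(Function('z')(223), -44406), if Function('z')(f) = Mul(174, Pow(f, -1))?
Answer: Rational(-9902364, 223) ≈ -44405.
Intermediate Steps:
Add(Function('z')(223), -44406) = Add(Mul(174, Pow(223, -1)), -44406) = Add(Mul(174, Rational(1, 223)), -44406) = Add(Rational(174, 223), -44406) = Rational(-9902364, 223)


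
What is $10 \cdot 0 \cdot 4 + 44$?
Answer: $44$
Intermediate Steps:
$10 \cdot 0 \cdot 4 + 44 = 10 \cdot 0 + 44 = 0 + 44 = 44$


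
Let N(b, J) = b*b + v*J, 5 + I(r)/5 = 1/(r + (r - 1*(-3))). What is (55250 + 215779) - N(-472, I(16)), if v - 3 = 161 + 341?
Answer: 425585/7 ≈ 60798.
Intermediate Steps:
v = 505 (v = 3 + (161 + 341) = 3 + 502 = 505)
I(r) = -25 + 5/(3 + 2*r) (I(r) = -25 + 5/(r + (r - 1*(-3))) = -25 + 5/(r + (r + 3)) = -25 + 5/(r + (3 + r)) = -25 + 5/(3 + 2*r))
N(b, J) = b² + 505*J (N(b, J) = b*b + 505*J = b² + 505*J)
(55250 + 215779) - N(-472, I(16)) = (55250 + 215779) - ((-472)² + 505*(10*(-7 - 5*16)/(3 + 2*16))) = 271029 - (222784 + 505*(10*(-7 - 80)/(3 + 32))) = 271029 - (222784 + 505*(10*(-87)/35)) = 271029 - (222784 + 505*(10*(1/35)*(-87))) = 271029 - (222784 + 505*(-174/7)) = 271029 - (222784 - 87870/7) = 271029 - 1*1471618/7 = 271029 - 1471618/7 = 425585/7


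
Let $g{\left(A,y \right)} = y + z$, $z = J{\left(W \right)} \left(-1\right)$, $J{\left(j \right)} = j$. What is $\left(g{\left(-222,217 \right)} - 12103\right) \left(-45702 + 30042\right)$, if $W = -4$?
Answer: $186072120$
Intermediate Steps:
$z = 4$ ($z = \left(-4\right) \left(-1\right) = 4$)
$g{\left(A,y \right)} = 4 + y$ ($g{\left(A,y \right)} = y + 4 = 4 + y$)
$\left(g{\left(-222,217 \right)} - 12103\right) \left(-45702 + 30042\right) = \left(\left(4 + 217\right) - 12103\right) \left(-45702 + 30042\right) = \left(221 - 12103\right) \left(-15660\right) = \left(-11882\right) \left(-15660\right) = 186072120$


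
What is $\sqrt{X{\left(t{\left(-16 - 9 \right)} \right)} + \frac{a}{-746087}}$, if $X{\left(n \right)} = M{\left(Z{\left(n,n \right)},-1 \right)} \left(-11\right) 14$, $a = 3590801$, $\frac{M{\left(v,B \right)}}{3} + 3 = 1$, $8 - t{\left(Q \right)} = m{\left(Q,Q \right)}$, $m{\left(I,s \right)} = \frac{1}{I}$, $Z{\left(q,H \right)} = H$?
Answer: $\frac{\sqrt{511661679944069}}{746087} \approx 30.318$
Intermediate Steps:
$t{\left(Q \right)} = 8 - \frac{1}{Q}$
$M{\left(v,B \right)} = -6$ ($M{\left(v,B \right)} = -9 + 3 \cdot 1 = -9 + 3 = -6$)
$X{\left(n \right)} = 924$ ($X{\left(n \right)} = \left(-6\right) \left(-11\right) 14 = 66 \cdot 14 = 924$)
$\sqrt{X{\left(t{\left(-16 - 9 \right)} \right)} + \frac{a}{-746087}} = \sqrt{924 + \frac{3590801}{-746087}} = \sqrt{924 + 3590801 \left(- \frac{1}{746087}\right)} = \sqrt{924 - \frac{3590801}{746087}} = \sqrt{\frac{685793587}{746087}} = \frac{\sqrt{511661679944069}}{746087}$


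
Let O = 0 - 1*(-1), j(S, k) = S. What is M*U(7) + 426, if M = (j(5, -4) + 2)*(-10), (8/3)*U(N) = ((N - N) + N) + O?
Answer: 216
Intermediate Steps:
O = 1 (O = 0 + 1 = 1)
U(N) = 3/8 + 3*N/8 (U(N) = 3*(((N - N) + N) + 1)/8 = 3*((0 + N) + 1)/8 = 3*(N + 1)/8 = 3*(1 + N)/8 = 3/8 + 3*N/8)
M = -70 (M = (5 + 2)*(-10) = 7*(-10) = -70)
M*U(7) + 426 = -70*(3/8 + (3/8)*7) + 426 = -70*(3/8 + 21/8) + 426 = -70*3 + 426 = -210 + 426 = 216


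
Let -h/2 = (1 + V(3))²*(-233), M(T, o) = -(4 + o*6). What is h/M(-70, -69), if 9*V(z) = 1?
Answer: 4660/3321 ≈ 1.4032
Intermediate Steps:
V(z) = ⅑ (V(z) = (⅑)*1 = ⅑)
M(T, o) = -4 - 6*o (M(T, o) = -(4 + 6*o) = -4 - 6*o)
h = 46600/81 (h = -2*(1 + ⅑)²*(-233) = -2*(10/9)²*(-233) = -200*(-233)/81 = -2*(-23300/81) = 46600/81 ≈ 575.31)
h/M(-70, -69) = 46600/(81*(-4 - 6*(-69))) = 46600/(81*(-4 + 414)) = (46600/81)/410 = (46600/81)*(1/410) = 4660/3321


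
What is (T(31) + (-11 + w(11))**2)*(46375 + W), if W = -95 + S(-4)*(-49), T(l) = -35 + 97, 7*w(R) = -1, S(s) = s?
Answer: 423954072/49 ≈ 8.6521e+6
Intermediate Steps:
w(R) = -1/7 (w(R) = (1/7)*(-1) = -1/7)
T(l) = 62
W = 101 (W = -95 - 4*(-49) = -95 + 196 = 101)
(T(31) + (-11 + w(11))**2)*(46375 + W) = (62 + (-11 - 1/7)**2)*(46375 + 101) = (62 + (-78/7)**2)*46476 = (62 + 6084/49)*46476 = (9122/49)*46476 = 423954072/49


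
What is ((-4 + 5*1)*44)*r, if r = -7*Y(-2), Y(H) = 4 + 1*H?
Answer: -616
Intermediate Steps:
Y(H) = 4 + H
r = -14 (r = -7*(4 - 2) = -7*2 = -14)
((-4 + 5*1)*44)*r = ((-4 + 5*1)*44)*(-14) = ((-4 + 5)*44)*(-14) = (1*44)*(-14) = 44*(-14) = -616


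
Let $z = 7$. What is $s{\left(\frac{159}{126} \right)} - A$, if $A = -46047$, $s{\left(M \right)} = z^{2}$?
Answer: $46096$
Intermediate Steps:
$s{\left(M \right)} = 49$ ($s{\left(M \right)} = 7^{2} = 49$)
$s{\left(\frac{159}{126} \right)} - A = 49 - -46047 = 49 + 46047 = 46096$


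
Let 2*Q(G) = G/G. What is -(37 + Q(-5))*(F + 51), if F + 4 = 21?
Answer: -2550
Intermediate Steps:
F = 17 (F = -4 + 21 = 17)
Q(G) = ½ (Q(G) = (G/G)/2 = (½)*1 = ½)
-(37 + Q(-5))*(F + 51) = -(37 + ½)*(17 + 51) = -75*68/2 = -1*2550 = -2550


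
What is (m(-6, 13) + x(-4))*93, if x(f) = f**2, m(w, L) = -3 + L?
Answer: 2418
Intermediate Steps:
(m(-6, 13) + x(-4))*93 = ((-3 + 13) + (-4)**2)*93 = (10 + 16)*93 = 26*93 = 2418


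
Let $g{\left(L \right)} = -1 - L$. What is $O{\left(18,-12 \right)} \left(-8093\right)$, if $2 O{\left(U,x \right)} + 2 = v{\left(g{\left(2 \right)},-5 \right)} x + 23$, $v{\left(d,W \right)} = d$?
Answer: $- \frac{461301}{2} \approx -2.3065 \cdot 10^{5}$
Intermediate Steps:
$O{\left(U,x \right)} = \frac{21}{2} - \frac{3 x}{2}$ ($O{\left(U,x \right)} = -1 + \frac{\left(-1 - 2\right) x + 23}{2} = -1 + \frac{- 3 x + 23}{2} = -1 + \frac{23 - 3 x}{2} = -1 - \left(- \frac{23}{2} + \frac{3 x}{2}\right) = \frac{21}{2} - \frac{3 x}{2}$)
$O{\left(18,-12 \right)} \left(-8093\right) = \left(\frac{21}{2} - -18\right) \left(-8093\right) = \left(\frac{21}{2} + 18\right) \left(-8093\right) = \frac{57}{2} \left(-8093\right) = - \frac{461301}{2}$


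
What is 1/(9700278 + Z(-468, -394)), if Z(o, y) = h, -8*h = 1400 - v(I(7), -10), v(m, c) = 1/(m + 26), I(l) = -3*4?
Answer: 112/1086411537 ≈ 1.0309e-7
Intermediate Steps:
I(l) = -12
v(m, c) = 1/(26 + m)
h = -19599/112 (h = -(1400 - 1/(26 - 12))/8 = -(1400 - 1/14)/8 = -⅛*19599/14 = -19599/112 ≈ -174.99)
Z(o, y) = -19599/112
1/(9700278 + Z(-468, -394)) = 1/(9700278 - 19599/112) = 1/(1086411537/112) = 112/1086411537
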